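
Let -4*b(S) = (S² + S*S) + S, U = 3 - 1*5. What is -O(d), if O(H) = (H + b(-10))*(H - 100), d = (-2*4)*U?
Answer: -2646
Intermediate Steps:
U = -2 (U = 3 - 5 = -2)
b(S) = -S²/2 - S/4 (b(S) = -((S² + S*S) + S)/4 = -((S² + S²) + S)/4 = -(2*S² + S)/4 = -(S + 2*S²)/4 = -S²/2 - S/4)
d = 16 (d = -2*4*(-2) = -8*(-2) = 16)
O(H) = (-100 + H)*(-95/2 + H) (O(H) = (H - ¼*(-10)*(1 + 2*(-10)))*(H - 100) = (H - ¼*(-10)*(1 - 20))*(-100 + H) = (H - ¼*(-10)*(-19))*(-100 + H) = (H - 95/2)*(-100 + H) = (-95/2 + H)*(-100 + H) = (-100 + H)*(-95/2 + H))
-O(d) = -(4750 + 16² - 295/2*16) = -(4750 + 256 - 2360) = -1*2646 = -2646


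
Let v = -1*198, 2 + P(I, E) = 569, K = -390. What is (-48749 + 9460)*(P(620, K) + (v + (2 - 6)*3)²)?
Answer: -1754921763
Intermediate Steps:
P(I, E) = 567 (P(I, E) = -2 + 569 = 567)
v = -198
(-48749 + 9460)*(P(620, K) + (v + (2 - 6)*3)²) = (-48749 + 9460)*(567 + (-198 + (2 - 6)*3)²) = -39289*(567 + (-198 - 4*3)²) = -39289*(567 + (-198 - 12)²) = -39289*(567 + (-210)²) = -39289*(567 + 44100) = -39289*44667 = -1754921763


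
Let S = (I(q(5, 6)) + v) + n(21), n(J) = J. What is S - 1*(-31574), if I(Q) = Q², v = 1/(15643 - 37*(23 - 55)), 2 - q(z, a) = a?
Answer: 531918298/16827 ≈ 31611.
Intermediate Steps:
q(z, a) = 2 - a
v = 1/16827 (v = 1/(15643 - 37*(-32)) = 1/(15643 + 1184) = 1/16827 ≈ 5.9428e-5)
S = 622600/16827 (S = ((2 - 1*6)² + 1/16827) + 21 = ((2 - 6)² + 1/16827) + 21 = ((-4)² + 1/16827) + 21 = (16 + 1/16827) + 21 = 269233/16827 + 21 = 622600/16827 ≈ 37.000)
S - 1*(-31574) = 622600/16827 - 1*(-31574) = 622600/16827 + 31574 = 531918298/16827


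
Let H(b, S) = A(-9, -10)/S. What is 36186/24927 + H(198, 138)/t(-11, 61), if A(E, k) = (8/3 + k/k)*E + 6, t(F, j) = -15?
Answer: 2799187/1911070 ≈ 1.4647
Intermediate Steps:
A(E, k) = 6 + 11*E/3 (A(E, k) = (8*(⅓) + 1)*E + 6 = (8/3 + 1)*E + 6 = 11*E/3 + 6 = 6 + 11*E/3)
H(b, S) = -27/S (H(b, S) = (6 + (11/3)*(-9))/S = (6 - 33)/S = -27/S)
36186/24927 + H(198, 138)/t(-11, 61) = 36186/24927 - 27/138/(-15) = 36186*(1/24927) - 27*1/138*(-1/15) = 12062/8309 - 9/46*(-1/15) = 12062/8309 + 3/230 = 2799187/1911070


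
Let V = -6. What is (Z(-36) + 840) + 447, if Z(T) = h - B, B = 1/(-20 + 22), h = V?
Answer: 2561/2 ≈ 1280.5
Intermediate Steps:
h = -6
B = 1/2 ≈ 0.50000
Z(T) = -13/2 (Z(T) = -6 - 1*1/2 = -6 - 1/2 = -13/2)
(Z(-36) + 840) + 447 = (-13/2 + 840) + 447 = 1667/2 + 447 = 2561/2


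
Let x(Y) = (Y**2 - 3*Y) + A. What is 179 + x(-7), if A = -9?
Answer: 240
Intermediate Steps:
x(Y) = -9 + Y**2 - 3*Y (x(Y) = (Y**2 - 3*Y) - 9 = -9 + Y**2 - 3*Y)
179 + x(-7) = 179 + (-9 + (-7)**2 - 3*(-7)) = 179 + (-9 + 49 + 21) = 179 + 61 = 240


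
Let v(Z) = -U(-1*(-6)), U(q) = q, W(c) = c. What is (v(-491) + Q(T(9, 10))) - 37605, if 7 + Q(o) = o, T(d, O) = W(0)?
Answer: -37618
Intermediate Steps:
T(d, O) = 0
Q(o) = -7 + o
v(Z) = -6 (v(Z) = -(-1)*(-6) = -1*6 = -6)
(v(-491) + Q(T(9, 10))) - 37605 = (-6 + (-7 + 0)) - 37605 = (-6 - 7) - 37605 = -13 - 37605 = -37618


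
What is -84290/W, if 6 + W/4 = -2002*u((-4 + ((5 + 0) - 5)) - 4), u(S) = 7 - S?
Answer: 42145/60072 ≈ 0.70157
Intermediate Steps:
W = -120144 (W = -24 + 4*(-2002*(7 - ((-4 + ((5 + 0) - 5)) - 4))) = -24 + 4*(-2002*(7 - ((-4 + (5 - 5)) - 4))) = -24 + 4*(-2002*(7 - ((-4 + 0) - 4))) = -24 + 4*(-2002*(7 - (-4 - 4))) = -24 + 4*(-2002*(7 - 1*(-8))) = -24 + 4*(-2002*(7 + 8)) = -24 + 4*(-2002*15) = -24 + 4*(-30030) = -24 - 120120 = -120144)
-84290/W = -84290/(-120144) = -84290*(-1/120144) = 42145/60072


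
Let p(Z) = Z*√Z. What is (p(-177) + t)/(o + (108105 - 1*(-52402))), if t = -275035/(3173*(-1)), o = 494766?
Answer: 275035/2079181229 - 177*I*√177/655273 ≈ 0.00013228 - 0.0035937*I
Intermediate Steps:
t = 275035/3173 (t = -275035/(-3173) = -275035*(-1/3173) = 275035/3173 ≈ 86.680)
p(Z) = Z^(3/2)
(p(-177) + t)/(o + (108105 - 1*(-52402))) = ((-177)^(3/2) + 275035/3173)/(494766 + (108105 - 1*(-52402))) = (-177*I*√177 + 275035/3173)/(494766 + (108105 + 52402)) = (275035/3173 - 177*I*√177)/(494766 + 160507) = (275035/3173 - 177*I*√177)/655273 = (275035/3173 - 177*I*√177)*(1/655273) = 275035/2079181229 - 177*I*√177/655273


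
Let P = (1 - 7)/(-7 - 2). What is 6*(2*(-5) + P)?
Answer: -56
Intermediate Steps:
P = ⅔ (P = -6/(-9) = -6*(-⅑) = ⅔ ≈ 0.66667)
6*(2*(-5) + P) = 6*(2*(-5) + ⅔) = 6*(-10 + ⅔) = 6*(-28/3) = -56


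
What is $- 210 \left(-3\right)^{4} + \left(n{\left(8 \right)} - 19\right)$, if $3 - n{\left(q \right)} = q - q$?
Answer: $-17026$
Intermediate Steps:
$n{\left(q \right)} = 3$ ($n{\left(q \right)} = 3 - \left(q - q\right) = 3 - 0 = 3 + 0 = 3$)
$- 210 \left(-3\right)^{4} + \left(n{\left(8 \right)} - 19\right) = - 210 \left(-3\right)^{4} + \left(3 - 19\right) = \left(-210\right) 81 - 16 = -17010 - 16 = -17026$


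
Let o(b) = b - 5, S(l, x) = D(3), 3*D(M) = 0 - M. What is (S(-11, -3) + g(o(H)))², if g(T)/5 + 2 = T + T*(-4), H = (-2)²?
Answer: 16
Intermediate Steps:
D(M) = -M/3 (D(M) = (0 - M)/3 = (-M)/3 = -M/3)
S(l, x) = -1 (S(l, x) = -⅓*3 = -1)
H = 4
o(b) = -5 + b
g(T) = -10 - 15*T (g(T) = -10 + 5*(T + T*(-4)) = -10 + 5*(T - 4*T) = -10 + 5*(-3*T) = -10 - 15*T)
(S(-11, -3) + g(o(H)))² = (-1 + (-10 - 15*(-5 + 4)))² = (-1 + (-10 - 15*(-1)))² = (-1 + (-10 + 15))² = (-1 + 5)² = 4² = 16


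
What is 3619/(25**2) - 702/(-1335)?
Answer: 351341/55625 ≈ 6.3162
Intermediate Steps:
3619/(25**2) - 702/(-1335) = 3619/625 - 702*(-1/1335) = 3619*(1/625) + 234/445 = 3619/625 + 234/445 = 351341/55625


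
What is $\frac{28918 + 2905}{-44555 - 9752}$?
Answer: $- \frac{2893}{4937} \approx -0.58598$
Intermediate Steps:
$\frac{28918 + 2905}{-44555 - 9752} = \frac{31823}{-54307} = 31823 \left(- \frac{1}{54307}\right) = - \frac{2893}{4937}$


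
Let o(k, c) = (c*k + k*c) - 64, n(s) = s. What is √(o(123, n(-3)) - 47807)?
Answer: 3*I*√5401 ≈ 220.47*I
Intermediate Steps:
o(k, c) = -64 + 2*c*k (o(k, c) = (c*k + c*k) - 64 = 2*c*k - 64 = -64 + 2*c*k)
√(o(123, n(-3)) - 47807) = √((-64 + 2*(-3)*123) - 47807) = √((-64 - 738) - 47807) = √(-802 - 47807) = √(-48609) = 3*I*√5401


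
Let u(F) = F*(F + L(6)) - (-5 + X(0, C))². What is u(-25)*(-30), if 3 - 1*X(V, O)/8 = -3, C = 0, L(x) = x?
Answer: 41220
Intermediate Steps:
X(V, O) = 48 (X(V, O) = 24 - 8*(-3) = 24 + 24 = 48)
u(F) = -1849 + F*(6 + F) (u(F) = F*(F + 6) - (-5 + 48)² = F*(6 + F) - 1*43² = F*(6 + F) - 1*1849 = F*(6 + F) - 1849 = -1849 + F*(6 + F))
u(-25)*(-30) = (-1849 + (-25)² + 6*(-25))*(-30) = (-1849 + 625 - 150)*(-30) = -1374*(-30) = 41220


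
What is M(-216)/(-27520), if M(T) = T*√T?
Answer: 81*I*√6/1720 ≈ 0.11535*I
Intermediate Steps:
M(T) = T^(3/2)
M(-216)/(-27520) = (-216)^(3/2)/(-27520) = -1296*I*√6*(-1/27520) = 81*I*√6/1720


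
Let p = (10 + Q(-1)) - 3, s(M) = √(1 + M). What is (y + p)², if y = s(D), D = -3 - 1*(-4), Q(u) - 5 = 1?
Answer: (13 + √2)² ≈ 207.77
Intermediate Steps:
Q(u) = 6 (Q(u) = 5 + 1 = 6)
D = 1 (D = -3 + 4 = 1)
y = √2 (y = √(1 + 1) = √2 ≈ 1.4142)
p = 13 (p = (10 + 6) - 3 = 16 - 3 = 13)
(y + p)² = (√2 + 13)² = (13 + √2)²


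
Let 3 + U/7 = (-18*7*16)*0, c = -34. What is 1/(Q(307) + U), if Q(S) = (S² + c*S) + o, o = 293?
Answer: 1/84083 ≈ 1.1893e-5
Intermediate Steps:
Q(S) = 293 + S² - 34*S (Q(S) = (S² - 34*S) + 293 = 293 + S² - 34*S)
U = -21 (U = -21 + 7*((-18*7*16)*0) = -21 + 7*(-126*16*0) = -21 + 7*(-2016*0) = -21 + 7*0 = -21 + 0 = -21)
1/(Q(307) + U) = 1/((293 + 307² - 34*307) - 21) = 1/((293 + 94249 - 10438) - 21) = 1/(84104 - 21) = 1/84083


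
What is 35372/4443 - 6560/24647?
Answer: 842667604/109506621 ≈ 7.6951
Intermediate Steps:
35372/4443 - 6560/24647 = 842667604/109506621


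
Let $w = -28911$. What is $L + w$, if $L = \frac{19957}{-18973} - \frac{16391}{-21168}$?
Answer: $- \frac{11611360698037}{401620464} \approx -28911.0$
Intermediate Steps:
$L = - \frac{111463333}{401620464}$ ($L = 19957 \left(- \frac{1}{18973}\right) - - \frac{16391}{21168} = - \frac{19957}{18973} + \frac{16391}{21168} = - \frac{111463333}{401620464} \approx -0.27753$)
$L + w = - \frac{111463333}{401620464} - 28911 = - \frac{11611360698037}{401620464}$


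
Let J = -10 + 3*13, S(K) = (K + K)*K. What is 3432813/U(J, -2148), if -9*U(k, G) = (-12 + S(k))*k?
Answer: -30895317/48430 ≈ -637.94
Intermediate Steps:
S(K) = 2*K² (S(K) = (2*K)*K = 2*K²)
J = 29 (J = -10 + 39 = 29)
U(k, G) = -k*(-12 + 2*k²)/9 (U(k, G) = -(-12 + 2*k²)*k/9 = -k*(-12 + 2*k²)/9)
3432813/U(J, -2148) = 3432813/(((2/9)*29*(6 - 1*29²))) = 3432813/(((2/9)*29*(6 - 1*841))) = 3432813/(((2/9)*29*(6 - 841))) = 3432813/(((2/9)*29*(-835))) = 3432813/(-48430/9) = 3432813*(-9/48430) = -30895317/48430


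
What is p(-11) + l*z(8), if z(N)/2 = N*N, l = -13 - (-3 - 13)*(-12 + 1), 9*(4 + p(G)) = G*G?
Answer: -217643/9 ≈ -24183.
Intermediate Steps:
p(G) = -4 + G²/9 (p(G) = -4 + (G*G)/9 = -4 + G²/9)
l = -189 (l = -13 - (-16)*(-11) = -13 - 1*176 = -13 - 176 = -189)
z(N) = 2*N² (z(N) = 2*(N*N) = 2*N²)
p(-11) + l*z(8) = (-4 + (⅑)*(-11)²) - 378*8² = (-4 + (⅑)*121) - 378*64 = (-4 + 121/9) - 189*128 = 85/9 - 24192 = -217643/9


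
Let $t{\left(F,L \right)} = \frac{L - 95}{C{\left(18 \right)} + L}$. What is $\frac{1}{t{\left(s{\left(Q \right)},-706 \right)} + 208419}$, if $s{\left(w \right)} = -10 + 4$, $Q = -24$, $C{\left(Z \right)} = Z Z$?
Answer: $\frac{382}{79616859} \approx 4.798 \cdot 10^{-6}$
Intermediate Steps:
$C{\left(Z \right)} = Z^{2}$
$s{\left(w \right)} = -6$
$t{\left(F,L \right)} = \frac{-95 + L}{324 + L}$ ($t{\left(F,L \right)} = \frac{L - 95}{18^{2} + L} = \frac{-95 + L}{324 + L}$)
$\frac{1}{t{\left(s{\left(Q \right)},-706 \right)} + 208419} = \frac{1}{\frac{-95 - 706}{324 - 706} + 208419} = \frac{1}{\frac{1}{-382} \left(-801\right) + 208419} = \frac{1}{\left(- \frac{1}{382}\right) \left(-801\right) + 208419} = \frac{1}{\frac{801}{382} + 208419} = \frac{1}{\frac{79616859}{382}} = \frac{382}{79616859}$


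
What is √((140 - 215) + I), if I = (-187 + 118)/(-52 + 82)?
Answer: I*√7730/10 ≈ 8.792*I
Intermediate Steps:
I = -23/10 (I = -69/30 = -69*1/30 = -23/10 ≈ -2.3000)
√((140 - 215) + I) = √((140 - 215) - 23/10) = √(-75 - 23/10) = √(-773/10) = I*√7730/10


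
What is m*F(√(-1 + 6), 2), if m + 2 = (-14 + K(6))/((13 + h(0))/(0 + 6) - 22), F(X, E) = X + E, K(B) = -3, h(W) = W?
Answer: -16/7 - 8*√5/7 ≈ -4.8412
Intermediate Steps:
F(X, E) = E + X
m = -8/7 (m = -2 + (-14 - 3)/((13 + 0)/(0 + 6) - 22) = -2 - 17/(13/6 - 22) = -2 - 17/(-119/6) = -2 - 17*(-6/119) = -2 + 6/7 = -8/7 ≈ -1.1429)
m*F(√(-1 + 6), 2) = -8*(2 + √(-1 + 6))/7 = -8*(2 + √5)/7 = -16/7 - 8*√5/7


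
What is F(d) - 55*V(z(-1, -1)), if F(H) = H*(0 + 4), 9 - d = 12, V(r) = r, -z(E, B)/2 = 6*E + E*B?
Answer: -562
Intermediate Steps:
z(E, B) = -12*E - 2*B*E (z(E, B) = -2*(6*E + E*B) = -2*(6*E + B*E) = -12*E - 2*B*E)
d = -3 (d = 9 - 1*12 = 9 - 12 = -3)
F(H) = 4*H (F(H) = H*4 = 4*H)
F(d) - 55*V(z(-1, -1)) = 4*(-3) - (-110)*(-1)*(6 - 1) = -12 - (-110)*(-1)*5 = -12 - 55*10 = -12 - 550 = -562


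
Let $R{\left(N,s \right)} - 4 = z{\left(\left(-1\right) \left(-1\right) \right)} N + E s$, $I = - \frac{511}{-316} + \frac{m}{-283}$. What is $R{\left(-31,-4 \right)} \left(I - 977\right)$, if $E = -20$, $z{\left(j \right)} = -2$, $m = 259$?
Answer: $- \frac{6373512251}{44714} \approx -1.4254 \cdot 10^{5}$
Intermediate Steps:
$I = \frac{62769}{89428}$ ($I = - \frac{511}{-316} + \frac{259}{-283} = \left(-511\right) \left(- \frac{1}{316}\right) + 259 \left(- \frac{1}{283}\right) = \frac{511}{316} - \frac{259}{283} = \frac{62769}{89428} \approx 0.70189$)
$R{\left(N,s \right)} = 4 - 20 s - 2 N$ ($R{\left(N,s \right)} = 4 - \left(2 N + 20 s\right) = 4 - 20 s - 2 N$)
$R{\left(-31,-4 \right)} \left(I - 977\right) = \left(4 - -80 - -62\right) \left(\frac{62769}{89428} - 977\right) = \left(4 + 80 + 62\right) \left(- \frac{87308387}{89428}\right) = 146 \left(- \frac{87308387}{89428}\right) = - \frac{6373512251}{44714}$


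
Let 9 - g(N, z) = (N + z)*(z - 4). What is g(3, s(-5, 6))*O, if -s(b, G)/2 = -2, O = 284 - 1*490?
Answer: -1854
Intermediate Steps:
O = -206 (O = 284 - 490 = -206)
s(b, G) = 4 (s(b, G) = -2*(-2) = 4)
g(N, z) = 9 - (-4 + z)*(N + z) (g(N, z) = 9 - (N + z)*(z - 4) = 9 - (N + z)*(-4 + z) = 9 - (-4 + z)*(N + z))
g(3, s(-5, 6))*O = (9 - 1*4² + 4*3 + 4*4 - 1*3*4)*(-206) = (9 - 1*16 + 12 + 16 - 12)*(-206) = (9 - 16 + 12 + 16 - 12)*(-206) = 9*(-206) = -1854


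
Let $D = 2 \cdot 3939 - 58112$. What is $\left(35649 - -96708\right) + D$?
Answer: $82123$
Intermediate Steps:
$D = -50234$ ($D = 7878 - 58112 = -50234$)
$\left(35649 - -96708\right) + D = \left(35649 - -96708\right) - 50234 = \left(35649 + 96708\right) - 50234 = 132357 - 50234 = 82123$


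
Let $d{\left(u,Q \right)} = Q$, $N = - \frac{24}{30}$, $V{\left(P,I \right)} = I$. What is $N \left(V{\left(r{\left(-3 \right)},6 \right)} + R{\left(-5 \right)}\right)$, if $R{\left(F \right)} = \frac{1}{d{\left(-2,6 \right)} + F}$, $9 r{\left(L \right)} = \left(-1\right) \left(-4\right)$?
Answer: $- \frac{28}{5} \approx -5.6$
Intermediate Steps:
$r{\left(L \right)} = \frac{4}{9}$ ($r{\left(L \right)} = \frac{\left(-1\right) \left(-4\right)}{9} = \frac{1}{9} \cdot 4 = \frac{4}{9}$)
$N = - \frac{4}{5}$ ($N = \left(-24\right) \frac{1}{30} = - \frac{4}{5} \approx -0.8$)
$R{\left(F \right)} = \frac{1}{6 + F}$
$N \left(V{\left(r{\left(-3 \right)},6 \right)} + R{\left(-5 \right)}\right) = - \frac{4 \left(6 + \frac{1}{6 - 5}\right)}{5} = - \frac{4 \left(6 + 1^{-1}\right)}{5} = - \frac{4 \left(6 + 1\right)}{5} = \left(- \frac{4}{5}\right) 7 = - \frac{28}{5}$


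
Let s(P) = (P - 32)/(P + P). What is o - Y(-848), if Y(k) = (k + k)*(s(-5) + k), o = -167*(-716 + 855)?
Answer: -7275729/5 ≈ -1.4551e+6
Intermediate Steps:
s(P) = (-32 + P)/(2*P) (s(P) = (-32 + P)/((2*P)) = (-32 + P)*(1/(2*P)) = (-32 + P)/(2*P))
o = -23213 (o = -167*139 = -23213)
Y(k) = 2*k*(37/10 + k) (Y(k) = (k + k)*((½)*(-32 - 5)/(-5) + k) = (2*k)*((½)*(-⅕)*(-37) + k) = (2*k)*(37/10 + k) = 2*k*(37/10 + k))
o - Y(-848) = -23213 - (-848)*(37 + 10*(-848))/5 = -23213 - (-848)*(37 - 8480)/5 = -23213 - (-848)*(-8443)/5 = -23213 - 1*7159664/5 = -23213 - 7159664/5 = -7275729/5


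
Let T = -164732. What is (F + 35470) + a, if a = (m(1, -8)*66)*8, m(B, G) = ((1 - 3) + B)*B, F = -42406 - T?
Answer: 157268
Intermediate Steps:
F = 122326 (F = -42406 - 1*(-164732) = -42406 + 164732 = 122326)
m(B, G) = B*(-2 + B) (m(B, G) = (-2 + B)*B = B*(-2 + B))
a = -528 (a = ((1*(-2 + 1))*66)*8 = ((1*(-1))*66)*8 = -1*66*8 = -66*8 = -528)
(F + 35470) + a = (122326 + 35470) - 528 = 157796 - 528 = 157268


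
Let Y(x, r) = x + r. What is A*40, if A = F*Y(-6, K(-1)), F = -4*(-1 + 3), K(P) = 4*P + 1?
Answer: 2880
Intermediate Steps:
K(P) = 1 + 4*P
Y(x, r) = r + x
F = -8 (F = -4*2 = -8)
A = 72 (A = -8*((1 + 4*(-1)) - 6) = -8*((1 - 4) - 6) = -8*(-3 - 6) = -8*(-9) = 72)
A*40 = 72*40 = 2880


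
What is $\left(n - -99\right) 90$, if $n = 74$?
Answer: $15570$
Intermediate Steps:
$\left(n - -99\right) 90 = \left(74 - -99\right) 90 = \left(74 + 99\right) 90 = 173 \cdot 90 = 15570$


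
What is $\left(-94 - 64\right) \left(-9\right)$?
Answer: $1422$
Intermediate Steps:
$\left(-94 - 64\right) \left(-9\right) = \left(-158\right) \left(-9\right) = 1422$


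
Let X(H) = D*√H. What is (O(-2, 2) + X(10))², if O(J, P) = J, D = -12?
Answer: 1444 + 48*√10 ≈ 1595.8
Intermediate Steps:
X(H) = -12*√H
(O(-2, 2) + X(10))² = (-2 - 12*√10)²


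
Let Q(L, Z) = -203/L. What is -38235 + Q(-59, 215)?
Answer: -2255662/59 ≈ -38232.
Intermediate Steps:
Q(L, Z) = -203/L
-38235 + Q(-59, 215) = -38235 - 203/(-59) = -38235 - 203*(-1/59) = -38235 + 203/59 = -2255662/59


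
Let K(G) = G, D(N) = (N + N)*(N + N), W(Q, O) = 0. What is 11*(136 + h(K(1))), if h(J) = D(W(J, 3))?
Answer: 1496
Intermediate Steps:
D(N) = 4*N² (D(N) = (2*N)*(2*N) = 4*N²)
h(J) = 0 (h(J) = 4*0² = 4*0 = 0)
11*(136 + h(K(1))) = 11*(136 + 0) = 11*136 = 1496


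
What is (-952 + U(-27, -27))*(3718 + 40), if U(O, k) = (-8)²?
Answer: -3337104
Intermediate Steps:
U(O, k) = 64
(-952 + U(-27, -27))*(3718 + 40) = (-952 + 64)*(3718 + 40) = -888*3758 = -3337104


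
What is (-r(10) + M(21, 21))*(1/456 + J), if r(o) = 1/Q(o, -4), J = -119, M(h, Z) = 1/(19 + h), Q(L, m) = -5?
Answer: -162789/6080 ≈ -26.775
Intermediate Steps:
r(o) = -⅕ (r(o) = 1/(-5) = -⅕)
(-r(10) + M(21, 21))*(1/456 + J) = (-1*(-⅕) + 1/(19 + 21))*(1/456 - 119) = (⅕ + 1/40)*(1/456 - 119) = (⅕ + 1/40)*(-54263/456) = (9/40)*(-54263/456) = -162789/6080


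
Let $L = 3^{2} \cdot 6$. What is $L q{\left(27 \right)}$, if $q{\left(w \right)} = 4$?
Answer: $216$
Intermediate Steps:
$L = 54$ ($L = 9 \cdot 6 = 54$)
$L q{\left(27 \right)} = 54 \cdot 4 = 216$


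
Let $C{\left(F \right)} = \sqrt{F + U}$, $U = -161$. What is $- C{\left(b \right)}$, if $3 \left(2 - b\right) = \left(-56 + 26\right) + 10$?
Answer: $- \frac{i \sqrt{1371}}{3} \approx - 12.342 i$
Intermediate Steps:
$b = \frac{26}{3}$ ($b = 2 - \frac{\left(-56 + 26\right) + 10}{3} = 2 - \frac{-30 + 10}{3} = 2 - - \frac{20}{3} = 2 + \frac{20}{3} = \frac{26}{3} \approx 8.6667$)
$C{\left(F \right)} = \sqrt{-161 + F}$ ($C{\left(F \right)} = \sqrt{F - 161} = \sqrt{-161 + F}$)
$- C{\left(b \right)} = - \sqrt{-161 + \frac{26}{3}} = - \sqrt{- \frac{457}{3}} = - \frac{i \sqrt{1371}}{3}$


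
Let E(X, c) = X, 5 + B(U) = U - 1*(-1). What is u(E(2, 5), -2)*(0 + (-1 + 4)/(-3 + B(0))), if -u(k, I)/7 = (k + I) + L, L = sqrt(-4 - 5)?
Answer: 9*I ≈ 9.0*I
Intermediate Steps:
B(U) = -4 + U (B(U) = -5 + (U - 1*(-1)) = -5 + (U + 1) = -5 + (1 + U) = -4 + U)
L = 3*I (L = sqrt(-9) = 3*I ≈ 3.0*I)
u(k, I) = -21*I - 7*I - 7*k (u(k, I) = -7*((k + I) + 3*I) = -7*((I + k) + 3*I) = -7*(I + k + 3*I) = -21*I - 7*I - 7*k)
u(E(2, 5), -2)*(0 + (-1 + 4)/(-3 + B(0))) = (-21*I - 7*(-2) - 7*2)*(0 + (-1 + 4)/(-3 + (-4 + 0))) = (-21*I + 14 - 14)*(0 + 3/(-3 - 4)) = (-21*I)*(0 + 3/(-7)) = (-21*I)*(0 + 3*(-1/7)) = (-21*I)*(0 - 3/7) = -21*I*(-3/7) = 9*I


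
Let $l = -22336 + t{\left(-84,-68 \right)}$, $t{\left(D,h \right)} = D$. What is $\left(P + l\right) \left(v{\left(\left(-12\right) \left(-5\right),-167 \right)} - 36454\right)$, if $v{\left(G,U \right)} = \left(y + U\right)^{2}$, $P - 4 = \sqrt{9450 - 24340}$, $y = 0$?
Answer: $191993040 - 8565 i \sqrt{14890} \approx 1.9199 \cdot 10^{8} - 1.0451 \cdot 10^{6} i$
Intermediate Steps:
$P = 4 + i \sqrt{14890}$ ($P = 4 + \sqrt{9450 - 24340} = 4 + \sqrt{-14890} = 4 + i \sqrt{14890} \approx 4.0 + 122.02 i$)
$l = -22420$ ($l = -22336 - 84 = -22420$)
$v{\left(G,U \right)} = U^{2}$ ($v{\left(G,U \right)} = \left(0 + U\right)^{2} = U^{2}$)
$\left(P + l\right) \left(v{\left(\left(-12\right) \left(-5\right),-167 \right)} - 36454\right) = \left(\left(4 + i \sqrt{14890}\right) - 22420\right) \left(\left(-167\right)^{2} - 36454\right) = \left(-22416 + i \sqrt{14890}\right) \left(27889 - 36454\right) = \left(-22416 + i \sqrt{14890}\right) \left(-8565\right) = 191993040 - 8565 i \sqrt{14890}$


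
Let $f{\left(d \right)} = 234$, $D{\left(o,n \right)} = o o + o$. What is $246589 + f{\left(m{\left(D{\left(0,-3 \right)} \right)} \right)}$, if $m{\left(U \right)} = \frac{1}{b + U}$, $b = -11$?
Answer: $246823$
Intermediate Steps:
$D{\left(o,n \right)} = o + o^{2}$ ($D{\left(o,n \right)} = o^{2} + o = o + o^{2}$)
$m{\left(U \right)} = \frac{1}{-11 + U}$
$246589 + f{\left(m{\left(D{\left(0,-3 \right)} \right)} \right)} = 246589 + 234 = 246823$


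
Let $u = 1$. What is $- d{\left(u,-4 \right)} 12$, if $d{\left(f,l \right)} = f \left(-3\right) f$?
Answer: $36$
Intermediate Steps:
$d{\left(f,l \right)} = - 3 f^{2}$ ($d{\left(f,l \right)} = - 3 f f = - 3 f^{2}$)
$- d{\left(u,-4 \right)} 12 = - \left(-3\right) 1^{2} \cdot 12 = - \left(-3\right) 1 \cdot 12 = \left(-1\right) \left(-3\right) 12 = 3 \cdot 12 = 36$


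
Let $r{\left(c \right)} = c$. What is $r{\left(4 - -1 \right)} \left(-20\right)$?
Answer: $-100$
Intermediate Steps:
$r{\left(4 - -1 \right)} \left(-20\right) = \left(4 - -1\right) \left(-20\right) = \left(4 + 1\right) \left(-20\right) = 5 \left(-20\right) = -100$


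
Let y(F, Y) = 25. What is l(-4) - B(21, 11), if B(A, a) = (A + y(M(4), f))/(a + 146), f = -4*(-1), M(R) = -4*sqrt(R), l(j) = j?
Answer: -674/157 ≈ -4.2930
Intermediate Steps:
f = 4
B(A, a) = (25 + A)/(146 + a) (B(A, a) = (A + 25)/(a + 146) = (25 + A)/(146 + a))
l(-4) - B(21, 11) = -4 - (25 + 21)/(146 + 11) = -4 - 46/157 = -674/157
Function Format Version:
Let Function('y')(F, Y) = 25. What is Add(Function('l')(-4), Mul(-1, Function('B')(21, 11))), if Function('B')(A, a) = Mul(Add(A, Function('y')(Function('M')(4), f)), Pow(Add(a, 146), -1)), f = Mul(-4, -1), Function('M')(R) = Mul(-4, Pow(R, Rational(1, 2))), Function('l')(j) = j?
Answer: Rational(-674, 157) ≈ -4.2930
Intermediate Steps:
f = 4
Function('B')(A, a) = Mul(Pow(Add(146, a), -1), Add(25, A)) (Function('B')(A, a) = Mul(Add(A, 25), Pow(Add(a, 146), -1)) = Mul(Add(25, A), Pow(Add(146, a), -1)) = Mul(Pow(Add(146, a), -1), Add(25, A)))
Add(Function('l')(-4), Mul(-1, Function('B')(21, 11))) = Add(-4, Mul(-1, Mul(Pow(Add(146, 11), -1), Add(25, 21)))) = Add(-4, Mul(-1, Mul(Pow(157, -1), 46))) = Add(-4, Mul(-1, Mul(Rational(1, 157), 46))) = Add(-4, Mul(-1, Rational(46, 157))) = Add(-4, Rational(-46, 157)) = Rational(-674, 157)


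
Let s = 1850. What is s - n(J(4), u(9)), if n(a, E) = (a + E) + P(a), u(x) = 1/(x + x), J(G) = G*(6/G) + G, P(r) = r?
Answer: 32939/18 ≈ 1829.9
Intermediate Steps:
J(G) = 6 + G
u(x) = 1/(2*x)
n(a, E) = E + 2*a (n(a, E) = (a + E) + a = (E + a) + a = E + 2*a)
s - n(J(4), u(9)) = 1850 - ((1/2)/9 + 2*(6 + 4)) = 1850 - ((1/2)*(1/9) + 2*10) = 1850 - (1/18 + 20) = 1850 - 1*361/18 = 1850 - 361/18 = 32939/18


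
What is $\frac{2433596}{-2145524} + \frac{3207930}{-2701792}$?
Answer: $- \frac{1682220126169}{724594947376} \approx -2.3216$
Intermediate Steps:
$\frac{2433596}{-2145524} + \frac{3207930}{-2701792} = 2433596 \left(- \frac{1}{2145524}\right) + 3207930 \left(- \frac{1}{2701792}\right) = - \frac{608399}{536381} - \frac{1603965}{1350896} = - \frac{1682220126169}{724594947376}$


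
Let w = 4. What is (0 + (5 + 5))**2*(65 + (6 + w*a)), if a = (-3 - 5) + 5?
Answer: 5900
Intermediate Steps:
a = -3 (a = -8 + 5 = -3)
(0 + (5 + 5))**2*(65 + (6 + w*a)) = (0 + (5 + 5))**2*(65 + (6 + 4*(-3))) = (0 + 10)**2*(65 + (6 - 12)) = 10**2*(65 - 6) = 100*59 = 5900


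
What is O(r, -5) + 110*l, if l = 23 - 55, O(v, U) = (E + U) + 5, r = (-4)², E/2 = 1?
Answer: -3518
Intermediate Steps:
E = 2 (E = 2*1 = 2)
r = 16
O(v, U) = 7 + U (O(v, U) = (2 + U) + 5 = 7 + U)
l = -32
O(r, -5) + 110*l = (7 - 5) + 110*(-32) = 2 - 3520 = -3518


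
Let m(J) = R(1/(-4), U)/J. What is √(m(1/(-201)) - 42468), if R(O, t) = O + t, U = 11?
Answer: 3*I*√19835/2 ≈ 211.26*I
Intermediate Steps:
m(J) = 43/(4*J) (m(J) = (1/(-4) + 11)/J = (-¼ + 11)/J = 43/(4*J))
√(m(1/(-201)) - 42468) = √(43/(4*(1/(-201))) - 42468) = √(43/(4*(-1/201)) - 42468) = √((43/4)*(-201) - 42468) = √(-8643/4 - 42468) = √(-178515/4) = 3*I*√19835/2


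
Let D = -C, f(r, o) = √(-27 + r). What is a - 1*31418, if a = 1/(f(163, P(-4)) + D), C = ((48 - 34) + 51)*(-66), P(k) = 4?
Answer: -289107868331/9201982 - √34/9201982 ≈ -31418.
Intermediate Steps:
C = -4290 (C = (14 + 51)*(-66) = 65*(-66) = -4290)
D = 4290 (D = -1*(-4290) = 4290)
a = 1/(4290 + 2*√34) (a = 1/(√(-27 + 163) + 4290) = 1/(√136 + 4290) = 1/(2*√34 + 4290) = 1/(4290 + 2*√34) ≈ 0.00023247)
a - 1*31418 = (2145/9201982 - √34/9201982) - 1*31418 = (2145/9201982 - √34/9201982) - 31418 = -289107868331/9201982 - √34/9201982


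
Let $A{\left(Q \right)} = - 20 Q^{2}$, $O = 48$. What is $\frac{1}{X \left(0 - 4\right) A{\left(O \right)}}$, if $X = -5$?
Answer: $- \frac{1}{921600} \approx -1.0851 \cdot 10^{-6}$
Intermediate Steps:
$\frac{1}{X \left(0 - 4\right) A{\left(O \right)}} = \frac{1}{- 5 \left(0 - 4\right) \left(- 20 \cdot 48^{2}\right)} = \frac{1}{\left(-5\right) \left(-4\right) \left(\left(-20\right) 2304\right)} = \frac{1}{20 \left(-46080\right)} = \frac{1}{-921600} = - \frac{1}{921600}$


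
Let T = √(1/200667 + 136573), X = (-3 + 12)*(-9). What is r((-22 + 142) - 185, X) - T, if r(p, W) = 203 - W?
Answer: 284 - 4*√343713652276629/200667 ≈ -85.558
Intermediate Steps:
X = -81 (X = 9*(-9) = -81)
T = 4*√343713652276629/200667 (T = √(1/200667 + 136573) = √(27405694192/200667) = 4*√343713652276629/200667 ≈ 369.56)
r((-22 + 142) - 185, X) - T = (203 - 1*(-81)) - 4*√343713652276629/200667 = (203 + 81) - 4*√343713652276629/200667 = 284 - 4*√343713652276629/200667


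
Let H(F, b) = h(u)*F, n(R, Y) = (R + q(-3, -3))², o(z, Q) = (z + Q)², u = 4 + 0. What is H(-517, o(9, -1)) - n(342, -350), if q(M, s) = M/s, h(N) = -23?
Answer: -105758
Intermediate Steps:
u = 4
o(z, Q) = (Q + z)²
n(R, Y) = (1 + R)² (n(R, Y) = (R - 3/(-3))² = (R - 3*(-⅓))² = (R + 1)² = (1 + R)²)
H(F, b) = -23*F
H(-517, o(9, -1)) - n(342, -350) = -23*(-517) - (1 + 342)² = 11891 - 1*343² = 11891 - 1*117649 = 11891 - 117649 = -105758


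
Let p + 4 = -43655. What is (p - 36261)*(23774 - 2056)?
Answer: -1735702560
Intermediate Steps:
p = -43659 (p = -4 - 43655 = -43659)
(p - 36261)*(23774 - 2056) = (-43659 - 36261)*(23774 - 2056) = -79920*21718 = -1735702560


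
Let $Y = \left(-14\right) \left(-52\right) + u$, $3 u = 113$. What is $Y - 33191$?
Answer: $- \frac{97276}{3} \approx -32425.0$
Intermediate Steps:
$u = \frac{113}{3}$ ($u = \frac{1}{3} \cdot 113 = \frac{113}{3} \approx 37.667$)
$Y = \frac{2297}{3}$ ($Y = \left(-14\right) \left(-52\right) + \frac{113}{3} = 728 + \frac{113}{3} = \frac{2297}{3} \approx 765.67$)
$Y - 33191 = \frac{2297}{3} - 33191 = - \frac{97276}{3}$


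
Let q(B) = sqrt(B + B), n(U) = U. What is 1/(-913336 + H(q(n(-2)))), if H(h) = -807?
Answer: -1/914143 ≈ -1.0939e-6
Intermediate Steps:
q(B) = sqrt(2)*sqrt(B) (q(B) = sqrt(2*B) = sqrt(2)*sqrt(B))
1/(-913336 + H(q(n(-2)))) = 1/(-913336 - 807) = 1/(-914143) = -1/914143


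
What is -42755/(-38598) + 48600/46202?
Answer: 1925614655/891652398 ≈ 2.1596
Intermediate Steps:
-42755/(-38598) + 48600/46202 = -42755*(-1/38598) + 48600*(1/46202) = 42755/38598 + 24300/23101 = 1925614655/891652398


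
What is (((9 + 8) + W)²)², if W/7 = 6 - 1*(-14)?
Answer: 607573201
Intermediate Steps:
W = 140 (W = 7*(6 - 1*(-14)) = 7*(6 + 14) = 7*20 = 140)
(((9 + 8) + W)²)² = (((9 + 8) + 140)²)² = ((17 + 140)²)² = (157²)² = 24649² = 607573201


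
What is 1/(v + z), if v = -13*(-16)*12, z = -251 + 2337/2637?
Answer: 879/1974134 ≈ 0.00044526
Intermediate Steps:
z = -219850/879 (z = -251 + 2337*(1/2637) = -251 + 779/879 = -219850/879 ≈ -250.11)
v = 2496 (v = 208*12 = 2496)
1/(v + z) = 1/(2496 - 219850/879) = 1/(1974134/879) = 879/1974134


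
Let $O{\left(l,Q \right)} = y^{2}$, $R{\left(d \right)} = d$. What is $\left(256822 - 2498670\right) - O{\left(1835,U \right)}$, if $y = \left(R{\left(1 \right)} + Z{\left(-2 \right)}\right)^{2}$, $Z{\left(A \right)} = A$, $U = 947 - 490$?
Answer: $-2241849$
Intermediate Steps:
$U = 457$
$y = 1$ ($y = \left(1 - 2\right)^{2} = \left(-1\right)^{2} = 1$)
$O{\left(l,Q \right)} = 1$ ($O{\left(l,Q \right)} = 1^{2} = 1$)
$\left(256822 - 2498670\right) - O{\left(1835,U \right)} = \left(256822 - 2498670\right) - 1 = -2241848 - 1 = -2241849$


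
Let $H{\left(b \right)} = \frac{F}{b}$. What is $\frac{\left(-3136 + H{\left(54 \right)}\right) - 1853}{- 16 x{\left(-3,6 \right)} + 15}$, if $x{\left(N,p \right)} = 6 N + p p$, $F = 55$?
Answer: $\frac{269351}{14742} \approx 18.271$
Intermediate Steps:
$x{\left(N,p \right)} = p^{2} + 6 N$ ($x{\left(N,p \right)} = 6 N + p^{2} = p^{2} + 6 N$)
$H{\left(b \right)} = \frac{55}{b}$
$\frac{\left(-3136 + H{\left(54 \right)}\right) - 1853}{- 16 x{\left(-3,6 \right)} + 15} = \frac{\left(-3136 + \frac{55}{54}\right) - 1853}{- 16 \left(6^{2} + 6 \left(-3\right)\right) + 15} = \frac{\left(-3136 + 55 \cdot \frac{1}{54}\right) - 1853}{- 16 \left(36 - 18\right) + 15} = \frac{\left(-3136 + \frac{55}{54}\right) - 1853}{\left(-16\right) 18 + 15} = \frac{- \frac{169289}{54} - 1853}{-288 + 15} = - \frac{269351}{54 \left(-273\right)} = \left(- \frac{269351}{54}\right) \left(- \frac{1}{273}\right) = \frac{269351}{14742}$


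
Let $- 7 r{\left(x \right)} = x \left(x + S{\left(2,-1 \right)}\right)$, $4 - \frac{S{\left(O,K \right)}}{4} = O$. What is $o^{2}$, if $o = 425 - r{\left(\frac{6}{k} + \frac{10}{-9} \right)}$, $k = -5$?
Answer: $\frac{35973017058001}{200930625} \approx 1.7903 \cdot 10^{5}$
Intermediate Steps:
$S{\left(O,K \right)} = 16 - 4 O$
$r{\left(x \right)} = - \frac{x \left(8 + x\right)}{7}$ ($r{\left(x \right)} = - \frac{x \left(x + \left(16 - 8\right)\right)}{7} = - \frac{x \left(x + 8\right)}{7} = - \frac{x \left(8 + x\right)}{7}$)
$o = \frac{5997751}{14175}$ ($o = 425 - - \frac{\left(\frac{6}{-5} + \frac{10}{-9}\right) \left(8 + \left(\frac{6}{-5} + \frac{10}{-9}\right)\right)}{7} = 425 - - \frac{\left(6 \left(- \frac{1}{5}\right) + 10 \left(- \frac{1}{9}\right)\right) \left(8 + \left(6 \left(- \frac{1}{5}\right) + 10 \left(- \frac{1}{9}\right)\right)\right)}{7} = 425 - - \frac{\left(- \frac{6}{5} - \frac{10}{9}\right) \left(8 - \frac{104}{45}\right)}{7} = 425 - \left(- \frac{1}{7}\right) \left(- \frac{104}{45}\right) \left(8 - \frac{104}{45}\right) = 425 - \left(- \frac{1}{7}\right) \left(- \frac{104}{45}\right) \frac{256}{45} = 425 - \frac{26624}{14175} = \frac{5997751}{14175} \approx 423.12$)
$o^{2} = \left(\frac{5997751}{14175}\right)^{2} = \frac{35973017058001}{200930625}$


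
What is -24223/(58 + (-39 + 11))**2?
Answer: -24223/900 ≈ -26.914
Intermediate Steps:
-24223/(58 + (-39 + 11))**2 = -24223/(58 - 28)**2 = -24223/(30**2) = -24223/900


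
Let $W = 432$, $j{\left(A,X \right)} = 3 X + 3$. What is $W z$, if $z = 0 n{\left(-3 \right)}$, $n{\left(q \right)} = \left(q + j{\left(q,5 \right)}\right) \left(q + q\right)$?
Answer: $0$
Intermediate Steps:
$j{\left(A,X \right)} = 3 + 3 X$
$n{\left(q \right)} = 2 q \left(18 + q\right)$ ($n{\left(q \right)} = \left(q + \left(3 + 3 \cdot 5\right)\right) \left(q + q\right) = \left(q + \left(3 + 15\right)\right) 2 q = \left(q + 18\right) 2 q = \left(18 + q\right) 2 q = 2 q \left(18 + q\right)$)
$z = 0$ ($z = 0 \cdot 2 \left(-3\right) \left(18 - 3\right) = 0 \cdot 2 \left(-3\right) 15 = 0 \left(-90\right) = 0$)
$W z = 432 \cdot 0 = 0$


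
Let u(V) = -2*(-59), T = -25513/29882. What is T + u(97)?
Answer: 3500563/29882 ≈ 117.15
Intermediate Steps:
T = -25513/29882 (T = -25513*1/29882 = -25513/29882 ≈ -0.85379)
u(V) = 118
T + u(97) = -25513/29882 + 118 = 3500563/29882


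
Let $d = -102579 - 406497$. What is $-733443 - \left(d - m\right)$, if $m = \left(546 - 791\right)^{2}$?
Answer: $-164342$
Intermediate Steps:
$m = 60025$ ($m = \left(-245\right)^{2} = 60025$)
$d = -509076$
$-733443 - \left(d - m\right) = -733443 + \left(60025 - -509076\right) = -733443 + \left(60025 + 509076\right) = -733443 + 569101 = -164342$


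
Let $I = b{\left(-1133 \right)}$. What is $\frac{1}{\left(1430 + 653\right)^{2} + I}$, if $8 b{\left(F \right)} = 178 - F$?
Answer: $\frac{8}{34712423} \approx 2.3047 \cdot 10^{-7}$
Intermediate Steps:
$b{\left(F \right)} = \frac{89}{4} - \frac{F}{8}$ ($b{\left(F \right)} = \frac{178 - F}{8} = \frac{89}{4} - \frac{F}{8}$)
$I = \frac{1311}{8}$ ($I = \frac{89}{4} - - \frac{1133}{8} = \frac{89}{4} + \frac{1133}{8} = \frac{1311}{8} \approx 163.88$)
$\frac{1}{\left(1430 + 653\right)^{2} + I} = \frac{1}{\left(1430 + 653\right)^{2} + \frac{1311}{8}} = \frac{1}{2083^{2} + \frac{1311}{8}} = \frac{1}{4338889 + \frac{1311}{8}} = \frac{1}{\frac{34712423}{8}} = \frac{8}{34712423}$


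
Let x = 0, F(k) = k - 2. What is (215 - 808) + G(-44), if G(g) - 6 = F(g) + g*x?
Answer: -633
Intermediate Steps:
F(k) = -2 + k
G(g) = 4 + g (G(g) = 6 + ((-2 + g) + g*0) = 6 + ((-2 + g) + 0) = 6 + (-2 + g) = 4 + g)
(215 - 808) + G(-44) = (215 - 808) + (4 - 44) = -593 - 40 = -633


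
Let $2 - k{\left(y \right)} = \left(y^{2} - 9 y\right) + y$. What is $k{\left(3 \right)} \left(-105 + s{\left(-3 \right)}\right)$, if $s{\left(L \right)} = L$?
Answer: $-1836$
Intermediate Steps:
$k{\left(y \right)} = 2 - y^{2} + 8 y$ ($k{\left(y \right)} = 2 - \left(\left(y^{2} - 9 y\right) + y\right) = 2 - \left(y^{2} - 8 y\right) = 2 - y^{2} + 8 y$)
$k{\left(3 \right)} \left(-105 + s{\left(-3 \right)}\right) = \left(2 - 3^{2} + 8 \cdot 3\right) \left(-105 - 3\right) = \left(2 - 9 + 24\right) \left(-108\right) = 17 \left(-108\right) = -1836$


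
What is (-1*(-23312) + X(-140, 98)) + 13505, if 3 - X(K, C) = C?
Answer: 36722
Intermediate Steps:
X(K, C) = 3 - C
(-1*(-23312) + X(-140, 98)) + 13505 = (-1*(-23312) + (3 - 1*98)) + 13505 = (23312 + (3 - 98)) + 13505 = (23312 - 95) + 13505 = 23217 + 13505 = 36722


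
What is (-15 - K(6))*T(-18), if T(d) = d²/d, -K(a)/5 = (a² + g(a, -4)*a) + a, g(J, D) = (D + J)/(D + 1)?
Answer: -3150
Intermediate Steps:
g(J, D) = (D + J)/(1 + D)
K(a) = -5*a - 5*a² - 5*a*(4/3 - a/3) (K(a) = -5*((a² + ((-4 + a)/(1 - 4))*a) + a) = -5*((a² + ((-4 + a)/(-3))*a) + a) = -5*((a² + (-(-4 + a)/3)*a) + a) = -5*((a² + (4/3 - a/3)*a) + a) = -5*((a² + a*(4/3 - a/3)) + a) = -5*(a + a² + a*(4/3 - a/3)) = -5*a - 5*a² - 5*a*(4/3 - a/3))
T(d) = d
(-15 - K(6))*T(-18) = (-15 - (-5)*6*(7 + 2*6)/3)*(-18) = (-15 - (-5)*6*(7 + 12)/3)*(-18) = (-15 - (-5)*6*19/3)*(-18) = (-15 - 1*(-190))*(-18) = (-15 + 190)*(-18) = 175*(-18) = -3150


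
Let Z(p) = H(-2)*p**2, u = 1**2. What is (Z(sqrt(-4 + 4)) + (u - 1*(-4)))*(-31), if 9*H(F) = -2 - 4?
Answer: -155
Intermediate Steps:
u = 1
H(F) = -2/3 (H(F) = (-2 - 4)/9 = (1/9)*(-6) = -2/3)
Z(p) = -2*p**2/3
(Z(sqrt(-4 + 4)) + (u - 1*(-4)))*(-31) = (-2*(sqrt(-4 + 4))**2/3 + (1 - 1*(-4)))*(-31) = (-2*(sqrt(0))**2/3 + (1 + 4))*(-31) = (-2/3*0**2 + 5)*(-31) = (-2/3*0 + 5)*(-31) = (0 + 5)*(-31) = 5*(-31) = -155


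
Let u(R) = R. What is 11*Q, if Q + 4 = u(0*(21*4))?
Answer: -44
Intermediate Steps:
Q = -4 (Q = -4 + 0*(21*4) = -4 + 0*84 = -4 + 0 = -4)
11*Q = 11*(-4) = -44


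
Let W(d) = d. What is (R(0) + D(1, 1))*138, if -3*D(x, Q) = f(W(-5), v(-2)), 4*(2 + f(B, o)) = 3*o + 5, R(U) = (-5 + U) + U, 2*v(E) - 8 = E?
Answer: -759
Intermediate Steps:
v(E) = 4 + E/2
R(U) = -5 + 2*U
f(B, o) = -3/4 + 3*o/4 (f(B, o) = -2 + (3*o + 5)/4 = -2 + (5 + 3*o)/4 = -2 + (5/4 + 3*o/4) = -3/4 + 3*o/4)
D(x, Q) = -1/2 (D(x, Q) = -(-3/4 + 3*(4 + (1/2)*(-2))/4)/3 = -(-3/4 + 3*(4 - 1)/4)/3 = -(-3/4 + (3/4)*3)/3 = -(-3/4 + 9/4)/3 = -1/3*3/2 = -1/2)
(R(0) + D(1, 1))*138 = ((-5 + 2*0) - 1/2)*138 = ((-5 + 0) - 1/2)*138 = (-5 - 1/2)*138 = -11/2*138 = -759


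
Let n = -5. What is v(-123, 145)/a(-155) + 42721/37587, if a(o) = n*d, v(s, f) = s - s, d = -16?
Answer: 2513/2211 ≈ 1.1366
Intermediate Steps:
v(s, f) = 0
a(o) = 80 (a(o) = -5*(-16) = 80)
v(-123, 145)/a(-155) + 42721/37587 = 0/80 + 42721/37587 = 0*(1/80) + 42721*(1/37587) = 0 + 2513/2211 = 2513/2211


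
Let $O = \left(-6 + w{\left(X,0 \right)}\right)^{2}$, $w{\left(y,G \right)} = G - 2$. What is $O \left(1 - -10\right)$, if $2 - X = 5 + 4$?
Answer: $704$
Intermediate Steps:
$X = -7$ ($X = 2 - \left(5 + 4\right) = 2 - 9 = -7$)
$w{\left(y,G \right)} = -2 + G$
$O = 64$ ($O = \left(-6 + \left(-2 + 0\right)\right)^{2} = \left(-6 - 2\right)^{2} = \left(-8\right)^{2} = 64$)
$O \left(1 - -10\right) = 64 \left(1 - -10\right) = 64 \left(1 + 10\right) = 64 \cdot 11 = 704$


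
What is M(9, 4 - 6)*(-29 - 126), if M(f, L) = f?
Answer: -1395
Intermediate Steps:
M(9, 4 - 6)*(-29 - 126) = 9*(-29 - 126) = 9*(-155) = -1395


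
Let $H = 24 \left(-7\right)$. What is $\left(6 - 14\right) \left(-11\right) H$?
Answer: $-14784$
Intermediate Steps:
$H = -168$
$\left(6 - 14\right) \left(-11\right) H = \left(6 - 14\right) \left(-11\right) \left(-168\right) = \left(-8\right) \left(-11\right) \left(-168\right) = 88 \left(-168\right) = -14784$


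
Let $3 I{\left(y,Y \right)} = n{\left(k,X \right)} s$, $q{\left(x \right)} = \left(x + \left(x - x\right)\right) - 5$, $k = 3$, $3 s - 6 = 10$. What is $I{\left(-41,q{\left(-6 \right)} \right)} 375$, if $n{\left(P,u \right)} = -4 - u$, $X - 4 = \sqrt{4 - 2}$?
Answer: $- \frac{16000}{3} - \frac{2000 \sqrt{2}}{3} \approx -6276.1$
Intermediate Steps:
$s = \frac{16}{3}$ ($s = 2 + \frac{1}{3} \cdot 10 = 2 + \frac{10}{3} = \frac{16}{3} \approx 5.3333$)
$X = 4 + \sqrt{2}$ ($X = 4 + \sqrt{4 - 2} = 4 + \sqrt{2} \approx 5.4142$)
$q{\left(x \right)} = -5 + x$ ($q{\left(x \right)} = \left(x + 0\right) - 5 = x - 5 = -5 + x$)
$I{\left(y,Y \right)} = - \frac{128}{9} - \frac{16 \sqrt{2}}{9}$ ($I{\left(y,Y \right)} = \frac{\left(-4 - \left(4 + \sqrt{2}\right)\right) \frac{16}{3}}{3} = \frac{\left(-8 - \sqrt{2}\right) \frac{16}{3}}{3} = \frac{- \frac{128}{3} - \frac{16 \sqrt{2}}{3}}{3} = - \frac{128}{9} - \frac{16 \sqrt{2}}{9}$)
$I{\left(-41,q{\left(-6 \right)} \right)} 375 = \left(- \frac{128}{9} - \frac{16 \sqrt{2}}{9}\right) 375 = - \frac{16000}{3} - \frac{2000 \sqrt{2}}{3}$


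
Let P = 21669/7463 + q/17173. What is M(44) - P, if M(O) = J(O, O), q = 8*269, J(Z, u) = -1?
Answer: -516344212/128162099 ≈ -4.0288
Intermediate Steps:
q = 2152
M(O) = -1
P = 388182113/128162099 (P = 21669/7463 + 2152/17173 = 388182113/128162099 ≈ 3.0288)
M(44) - P = -1 - 1*388182113/128162099 = -1 - 388182113/128162099 = -516344212/128162099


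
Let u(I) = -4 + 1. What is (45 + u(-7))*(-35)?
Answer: -1470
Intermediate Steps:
u(I) = -3
(45 + u(-7))*(-35) = (45 - 3)*(-35) = 42*(-35) = -1470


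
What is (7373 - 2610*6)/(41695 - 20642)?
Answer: -8287/21053 ≈ -0.39363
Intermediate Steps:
(7373 - 2610*6)/(41695 - 20642) = (7373 - 15660)/21053 = -8287*1/21053 = -8287/21053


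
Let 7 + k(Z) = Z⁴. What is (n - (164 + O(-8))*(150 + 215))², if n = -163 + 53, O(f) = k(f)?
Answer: 2410116527025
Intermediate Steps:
k(Z) = -7 + Z⁴
O(f) = -7 + f⁴
n = -110
(n - (164 + O(-8))*(150 + 215))² = (-110 - (164 + (-7 + (-8)⁴))*(150 + 215))² = (-110 - (164 + (-7 + 4096))*365)² = (-110 - (164 + 4089)*365)² = (-110 - 4253*365)² = (-110 - 1*1552345)² = (-110 - 1552345)² = (-1552455)² = 2410116527025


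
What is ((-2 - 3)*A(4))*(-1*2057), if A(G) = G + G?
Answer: 82280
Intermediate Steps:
A(G) = 2*G
((-2 - 3)*A(4))*(-1*2057) = ((-2 - 3)*(2*4))*(-1*2057) = -5*8*(-2057) = -40*(-2057) = 82280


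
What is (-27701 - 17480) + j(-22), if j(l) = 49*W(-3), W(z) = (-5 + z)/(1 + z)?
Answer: -44985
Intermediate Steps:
W(z) = (-5 + z)/(1 + z)
j(l) = 196 (j(l) = 49*((-5 - 3)/(1 - 3)) = 49*(-8/(-2)) = 49*(-1/2*(-8)) = 49*4 = 196)
(-27701 - 17480) + j(-22) = (-27701 - 17480) + 196 = -45181 + 196 = -44985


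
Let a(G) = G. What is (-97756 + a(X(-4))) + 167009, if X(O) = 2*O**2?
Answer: 69285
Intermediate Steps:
(-97756 + a(X(-4))) + 167009 = (-97756 + 2*(-4)**2) + 167009 = (-97756 + 2*16) + 167009 = (-97756 + 32) + 167009 = -97724 + 167009 = 69285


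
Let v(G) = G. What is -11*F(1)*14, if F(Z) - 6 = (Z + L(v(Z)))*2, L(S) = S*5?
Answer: -2772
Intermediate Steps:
L(S) = 5*S
F(Z) = 6 + 12*Z (F(Z) = 6 + (Z + 5*Z)*2 = 6 + (6*Z)*2 = 6 + 12*Z)
-11*F(1)*14 = -11*(6 + 12*1)*14 = -11*(6 + 12)*14 = -11*18*14 = -198*14 = -2772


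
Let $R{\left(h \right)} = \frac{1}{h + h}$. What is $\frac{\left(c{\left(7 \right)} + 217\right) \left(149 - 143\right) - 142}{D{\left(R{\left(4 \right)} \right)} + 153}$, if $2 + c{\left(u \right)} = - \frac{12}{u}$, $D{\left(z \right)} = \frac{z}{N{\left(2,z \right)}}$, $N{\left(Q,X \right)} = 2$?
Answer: $\frac{127424}{17143} \approx 7.433$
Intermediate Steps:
$R{\left(h \right)} = \frac{1}{2 h}$
$D{\left(z \right)} = \frac{z}{2}$
$c{\left(u \right)} = -2 - \frac{12}{u}$
$\frac{\left(c{\left(7 \right)} + 217\right) \left(149 - 143\right) - 142}{D{\left(R{\left(4 \right)} \right)} + 153} = \frac{\left(\left(-2 - \frac{12}{7}\right) + 217\right) \left(149 - 143\right) - 142}{\frac{\frac{1}{2} \cdot \frac{1}{4}}{2} + 153} = \frac{\left(\left(-2 - \frac{12}{7}\right) + 217\right) 6 - 142}{\frac{\frac{1}{2} \cdot \frac{1}{4}}{2} + 153} = \frac{\left(\left(-2 - \frac{12}{7}\right) + 217\right) 6 - 142}{\frac{1}{2} \cdot \frac{1}{8} + 153} = \frac{\left(- \frac{26}{7} + 217\right) 6 - 142}{\frac{1}{16} + 153} = \frac{\frac{1493}{7} \cdot 6 - 142}{\frac{2449}{16}} = \left(\frac{8958}{7} - 142\right) \frac{16}{2449} = \frac{7964}{7} \cdot \frac{16}{2449} = \frac{127424}{17143}$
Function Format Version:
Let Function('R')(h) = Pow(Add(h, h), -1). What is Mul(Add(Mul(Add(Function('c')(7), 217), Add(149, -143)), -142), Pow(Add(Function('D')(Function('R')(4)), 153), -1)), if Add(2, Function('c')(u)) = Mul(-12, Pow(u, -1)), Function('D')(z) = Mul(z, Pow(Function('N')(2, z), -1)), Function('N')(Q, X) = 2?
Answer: Rational(127424, 17143) ≈ 7.4330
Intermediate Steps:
Function('R')(h) = Mul(Rational(1, 2), Pow(h, -1)) (Function('R')(h) = Pow(Mul(2, h), -1) = Mul(Rational(1, 2), Pow(h, -1)))
Function('D')(z) = Mul(Rational(1, 2), z) (Function('D')(z) = Mul(z, Pow(2, -1)) = Mul(z, Rational(1, 2)) = Mul(Rational(1, 2), z))
Function('c')(u) = Add(-2, Mul(-12, Pow(u, -1)))
Mul(Add(Mul(Add(Function('c')(7), 217), Add(149, -143)), -142), Pow(Add(Function('D')(Function('R')(4)), 153), -1)) = Mul(Add(Mul(Add(Add(-2, Mul(-12, Pow(7, -1))), 217), Add(149, -143)), -142), Pow(Add(Mul(Rational(1, 2), Mul(Rational(1, 2), Pow(4, -1))), 153), -1)) = Mul(Add(Mul(Add(Add(-2, Mul(-12, Rational(1, 7))), 217), 6), -142), Pow(Add(Mul(Rational(1, 2), Mul(Rational(1, 2), Rational(1, 4))), 153), -1)) = Mul(Add(Mul(Add(Add(-2, Rational(-12, 7)), 217), 6), -142), Pow(Add(Mul(Rational(1, 2), Rational(1, 8)), 153), -1)) = Mul(Add(Mul(Add(Rational(-26, 7), 217), 6), -142), Pow(Add(Rational(1, 16), 153), -1)) = Mul(Add(Mul(Rational(1493, 7), 6), -142), Pow(Rational(2449, 16), -1)) = Mul(Add(Rational(8958, 7), -142), Rational(16, 2449)) = Mul(Rational(7964, 7), Rational(16, 2449)) = Rational(127424, 17143)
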